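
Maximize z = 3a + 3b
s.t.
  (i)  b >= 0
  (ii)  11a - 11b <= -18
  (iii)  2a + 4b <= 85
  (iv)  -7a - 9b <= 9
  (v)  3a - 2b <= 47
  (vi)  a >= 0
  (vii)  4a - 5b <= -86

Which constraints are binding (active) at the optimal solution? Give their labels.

Feasible corners and z = 3a + 3b:
  (0, 85/4) → z = 255/4
  (81/26, 256/13) → z = 1779/26
  (0, 86/5) → z = 258/5

The maximum is at (81/26, 256/13). Substituting into each constraint, equality holds for (iii) and (vii); the remaining constraints have slack.

(iii) and (vii)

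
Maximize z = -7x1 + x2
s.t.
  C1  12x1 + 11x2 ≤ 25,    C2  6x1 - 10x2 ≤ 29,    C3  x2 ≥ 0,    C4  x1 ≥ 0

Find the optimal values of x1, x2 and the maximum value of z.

x1 = 0, x2 = 25/11, maximum z = 25/11

At the optimal vertex, 12x1 + 11x2 = 25 and x1 = 0.
Solving simultaneously gives x1 = 0, x2 = 25/11.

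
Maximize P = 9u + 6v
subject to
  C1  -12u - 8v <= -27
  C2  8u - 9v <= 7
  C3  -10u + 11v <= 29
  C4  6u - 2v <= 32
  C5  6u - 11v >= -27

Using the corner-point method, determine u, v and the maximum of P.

u = 203/27, v = 59/9, maximum P = 107

Extreme points and P = 9u + 6v:
  (299/172, 33/43) → P = 81/4
  (9/20, 27/10) → P = 81/4
  (137/19, 107/19) → P = 1875/19
  (203/27, 59/9) → P = 107

The binding constraints are 6u - 2v = 32 and 6u - 11v = -27.
Solving simultaneously gives u = 203/27, v = 59/9.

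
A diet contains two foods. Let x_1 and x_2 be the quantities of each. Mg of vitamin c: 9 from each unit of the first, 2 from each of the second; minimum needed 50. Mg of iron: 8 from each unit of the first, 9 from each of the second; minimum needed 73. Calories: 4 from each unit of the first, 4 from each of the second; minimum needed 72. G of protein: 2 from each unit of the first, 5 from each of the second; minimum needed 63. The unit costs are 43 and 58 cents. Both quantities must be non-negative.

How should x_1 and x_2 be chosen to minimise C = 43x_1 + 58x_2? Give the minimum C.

x_1 = 9, x_2 = 9, minimum C = 909

The feasible region is unbounded (it extends along (0, 1), (1, 0)), but C strictly increases along every unbounded feasible direction, so there is no improving ray and the minimum is attained at a vertex.

The optimum lies where 4x_1 + 4x_2 = 72 and 2x_1 + 5x_2 = 63.
Solving simultaneously gives x_1 = 9, x_2 = 9.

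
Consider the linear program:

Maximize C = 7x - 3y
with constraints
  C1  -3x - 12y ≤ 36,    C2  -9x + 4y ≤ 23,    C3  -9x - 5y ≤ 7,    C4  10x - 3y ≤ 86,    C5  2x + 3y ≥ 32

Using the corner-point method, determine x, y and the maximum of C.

Extreme points and C = 7x - 3y:
  (413/13, 1004/13) → C = -121/13
  (59/35, 334/35) → C = -589/35
  (59/6, 37/9) → C = 113/2

At the optimal vertex, 10x - 3y = 86 and 2x + 3y = 32.
Solving simultaneously gives x = 59/6, y = 37/9.

x = 59/6, y = 37/9, maximum C = 113/2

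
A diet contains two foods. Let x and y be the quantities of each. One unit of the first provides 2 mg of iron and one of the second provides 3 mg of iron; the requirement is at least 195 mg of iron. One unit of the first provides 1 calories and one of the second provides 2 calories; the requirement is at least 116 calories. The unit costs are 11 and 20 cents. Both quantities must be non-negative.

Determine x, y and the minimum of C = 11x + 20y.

Vertices and C = 11x + 20y:
  (0, 65) → C = 1300
  (116, 0) → C = 1276
  (42, 37) → C = 1202
The feasible region is unbounded (it extends along (0, 1), (1, 0)), but C strictly increases along every unbounded feasible direction, so there is no improving ray and the minimum is attained at a vertex.

x = 42, y = 37, minimum C = 1202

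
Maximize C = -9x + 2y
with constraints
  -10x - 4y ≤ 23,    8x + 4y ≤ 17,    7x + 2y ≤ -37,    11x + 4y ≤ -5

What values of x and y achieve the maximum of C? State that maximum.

x = -20, y = 177/4, maximum C = 537/2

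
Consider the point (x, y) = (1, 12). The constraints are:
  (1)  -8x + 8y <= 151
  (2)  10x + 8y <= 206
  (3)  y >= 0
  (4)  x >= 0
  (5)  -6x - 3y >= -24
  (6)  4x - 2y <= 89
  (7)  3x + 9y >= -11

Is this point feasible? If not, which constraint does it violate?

Constraint (5): -6x - 3y = -42, which is not ≥ -24. All other constraints are satisfied.

not feasible — violates (5)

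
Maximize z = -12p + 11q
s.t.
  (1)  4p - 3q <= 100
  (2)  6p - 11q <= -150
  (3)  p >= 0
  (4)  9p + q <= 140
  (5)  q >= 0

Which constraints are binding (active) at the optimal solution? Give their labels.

(3) and (4)

Corner points and z = -12p + 11q:
  (0, 150/11) → z = 150
  (278/21, 146/7) → z = 494/7
  (0, 140) → z = 1540

The maximum is at (0, 140). Substituting into each constraint, equality holds for (3) and (4); the remaining constraints have slack.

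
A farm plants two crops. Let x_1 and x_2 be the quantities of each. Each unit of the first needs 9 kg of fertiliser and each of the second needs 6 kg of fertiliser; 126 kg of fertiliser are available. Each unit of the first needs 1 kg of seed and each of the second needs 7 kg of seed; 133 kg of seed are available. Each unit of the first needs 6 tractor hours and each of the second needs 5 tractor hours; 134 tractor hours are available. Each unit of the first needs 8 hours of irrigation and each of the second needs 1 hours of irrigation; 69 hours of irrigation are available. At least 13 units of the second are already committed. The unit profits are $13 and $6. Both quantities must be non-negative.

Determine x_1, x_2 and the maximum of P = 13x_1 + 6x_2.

x_1 = 16/3, x_2 = 13, maximum P = 442/3

Extreme points and P = 13x_1 + 6x_2:
  (0, 19) → P = 114
  (0, 13) → P = 78
  (28/19, 357/19) → P = 2506/19
  (16/3, 13) → P = 442/3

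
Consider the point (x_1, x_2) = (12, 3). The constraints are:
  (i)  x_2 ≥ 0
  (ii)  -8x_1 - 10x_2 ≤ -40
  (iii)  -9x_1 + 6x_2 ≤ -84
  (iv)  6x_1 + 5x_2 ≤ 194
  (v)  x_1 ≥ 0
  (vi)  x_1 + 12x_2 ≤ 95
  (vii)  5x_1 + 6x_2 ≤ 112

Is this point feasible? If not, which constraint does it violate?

(i): 3 ≥ 0 ✓
(ii): -126 ≤ -40 ✓
(iii): -90 ≤ -84 ✓
(iv): 87 ≤ 194 ✓
(v): 12 ≥ 0 ✓
(vi): 48 ≤ 95 ✓
(vii): 78 ≤ 112 ✓

feasible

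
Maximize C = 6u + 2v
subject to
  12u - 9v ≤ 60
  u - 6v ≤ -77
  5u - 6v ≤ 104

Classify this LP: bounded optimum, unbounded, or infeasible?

unbounded

From the feasible point (117/7, 328/21), moving in the direction (9, 12) keeps every constraint satisfied while C increases without bound.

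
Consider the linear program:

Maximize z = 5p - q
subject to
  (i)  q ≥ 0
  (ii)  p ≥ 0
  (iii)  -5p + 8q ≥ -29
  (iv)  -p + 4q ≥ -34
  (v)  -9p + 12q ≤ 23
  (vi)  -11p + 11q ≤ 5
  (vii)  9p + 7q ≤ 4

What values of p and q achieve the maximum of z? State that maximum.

The binding constraints are q = 0 and 9p + 7q = 4.
Solving simultaneously gives p = 4/9, q = 0.

p = 4/9, q = 0, maximum z = 20/9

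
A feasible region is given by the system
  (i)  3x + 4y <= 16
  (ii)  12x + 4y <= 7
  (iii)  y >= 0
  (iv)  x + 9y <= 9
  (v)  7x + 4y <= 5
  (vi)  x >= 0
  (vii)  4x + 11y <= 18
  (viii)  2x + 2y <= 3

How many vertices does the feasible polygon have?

Pairwise boundary intersections that survive every other constraint:
  (7/12, 0)
  (2/5, 11/20)
  (0, 0)
  (9/59, 58/59)
  (0, 1)

5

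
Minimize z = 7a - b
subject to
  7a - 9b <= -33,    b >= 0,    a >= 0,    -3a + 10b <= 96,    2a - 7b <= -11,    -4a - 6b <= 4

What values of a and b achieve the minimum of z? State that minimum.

Feasible corners and z = 7a - b:
  (0, 11/3) → z = -11/3
  (534/43, 573/43) → z = 3165/43
  (0, 48/5) → z = -48/5

a = 0, b = 48/5, minimum z = -48/5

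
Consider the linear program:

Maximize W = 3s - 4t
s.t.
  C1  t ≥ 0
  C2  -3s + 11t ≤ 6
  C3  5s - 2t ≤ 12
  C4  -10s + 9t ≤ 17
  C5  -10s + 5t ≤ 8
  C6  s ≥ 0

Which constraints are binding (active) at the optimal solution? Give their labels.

Extreme points and W = 3s - 4t:
  (12/5, 0) → W = 36/5
  (0, 0) → W = 0
  (144/49, 66/49) → W = 24/7
  (0, 6/11) → W = -24/11

The maximum is at (12/5, 0). Substituting into each constraint, equality holds for C1 and C3; the remaining constraints have slack.

C1 and C3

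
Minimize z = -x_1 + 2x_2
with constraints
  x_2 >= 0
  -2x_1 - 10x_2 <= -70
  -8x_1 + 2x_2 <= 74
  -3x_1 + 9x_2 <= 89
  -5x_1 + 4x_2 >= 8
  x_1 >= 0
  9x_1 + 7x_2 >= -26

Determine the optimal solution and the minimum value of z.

Corner points and z = -x_1 + 2x_2:
  (100/29, 183/29) → z = 266/29
  (0, 7) → z = 14
  (284/33, 421/33) → z = 186/11
  (0, 89/9) → z = 178/9

x_1 = 100/29, x_2 = 183/29, minimum z = 266/29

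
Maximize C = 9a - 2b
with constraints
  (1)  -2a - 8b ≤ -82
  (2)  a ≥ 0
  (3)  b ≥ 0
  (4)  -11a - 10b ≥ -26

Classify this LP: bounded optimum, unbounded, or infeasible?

infeasible

The boundaries -2a - 8b = -82 and a = 0 meet at (0, 41/4), but that point violates -11a - 10b ≥ -26. Every candidate vertex is excluded by some other constraint, so the feasible region is empty.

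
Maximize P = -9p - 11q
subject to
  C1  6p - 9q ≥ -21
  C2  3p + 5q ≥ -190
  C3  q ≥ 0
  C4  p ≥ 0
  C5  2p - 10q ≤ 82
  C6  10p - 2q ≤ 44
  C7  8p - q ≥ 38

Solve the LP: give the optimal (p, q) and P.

p = 16/3, q = 14/3, maximum P = -298/3

Feasible corners and P = -9p - 11q:
  (73/13, 79/13) → P = -1526/13
  (11/2, 6) → P = -231/2
  (16/3, 14/3) → P = -298/3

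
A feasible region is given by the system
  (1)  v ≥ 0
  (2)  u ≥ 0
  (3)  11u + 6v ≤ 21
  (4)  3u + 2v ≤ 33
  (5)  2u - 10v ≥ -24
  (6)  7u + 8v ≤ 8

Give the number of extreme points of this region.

3

Of the 15 pairwise boundary intersections, those satisfying every inequality are:
  (0, 0)
  (8/7, 0)
  (0, 1)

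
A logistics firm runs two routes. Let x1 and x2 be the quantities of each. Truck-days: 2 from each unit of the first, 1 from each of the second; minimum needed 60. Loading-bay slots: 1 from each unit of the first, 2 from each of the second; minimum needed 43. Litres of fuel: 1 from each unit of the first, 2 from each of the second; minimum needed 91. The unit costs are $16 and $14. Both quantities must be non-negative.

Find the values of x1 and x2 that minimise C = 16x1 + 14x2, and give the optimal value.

x1 = 29/3, x2 = 122/3, minimum C = 724

Extreme points and C = 16x1 + 14x2:
  (0, 60) → C = 840
  (91, 0) → C = 1456
  (29/3, 122/3) → C = 724
The feasible region is unbounded (it extends along (0, 1), (1, 0)), but C strictly increases along every unbounded feasible direction, so there is no improving ray and the minimum is attained at a vertex.

The optimum lies where 2x1 + x2 = 60 and x1 + 2x2 = 91.
Solving simultaneously gives x1 = 29/3, x2 = 122/3.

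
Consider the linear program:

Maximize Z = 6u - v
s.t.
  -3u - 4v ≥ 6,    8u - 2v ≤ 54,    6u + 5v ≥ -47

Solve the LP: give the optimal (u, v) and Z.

Vertices and Z = 6u - v:
  (102/19, -105/19) → Z = 717/19
  (-158/9, 35/3) → Z = -117
  (44/13, -175/13) → Z = 439/13

The binding constraints are -3u - 4v = 6 and 8u - 2v = 54.
Solving simultaneously gives u = 102/19, v = -105/19.

u = 102/19, v = -105/19, maximum Z = 717/19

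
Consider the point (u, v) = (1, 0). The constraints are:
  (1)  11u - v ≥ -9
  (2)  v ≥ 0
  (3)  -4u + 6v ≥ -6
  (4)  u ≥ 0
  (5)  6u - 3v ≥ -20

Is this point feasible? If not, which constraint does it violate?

(1): 11 ≥ -9 ✓
(2): 0 ≥ 0 ✓
(3): -4 ≥ -6 ✓
(4): 1 ≥ 0 ✓
(5): 6 ≥ -20 ✓

feasible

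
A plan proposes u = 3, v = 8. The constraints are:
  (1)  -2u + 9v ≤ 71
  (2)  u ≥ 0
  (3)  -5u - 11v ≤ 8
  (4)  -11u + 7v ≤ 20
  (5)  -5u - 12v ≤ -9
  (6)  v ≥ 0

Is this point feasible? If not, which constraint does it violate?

not feasible — violates (4)

Constraint (4): -11u + 7v = 23, which is not ≤ 20. All other constraints are satisfied.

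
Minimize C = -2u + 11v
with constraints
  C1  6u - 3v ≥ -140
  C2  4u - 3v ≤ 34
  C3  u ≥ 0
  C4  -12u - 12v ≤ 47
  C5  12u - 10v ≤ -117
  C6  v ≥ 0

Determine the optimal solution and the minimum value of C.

Corner points and C = -2u + 11v:
  (0, 140/3) → C = 1540/3
  (691/4, 219) → C = 4127/2
  (0, 117/10) → C = 1287/10
The feasible region is unbounded (it extends along (3, 4), (1, 2)), but C strictly increases along every unbounded feasible direction, so there is no improving ray and the minimum is attained at a vertex.

u = 0, v = 117/10, minimum C = 1287/10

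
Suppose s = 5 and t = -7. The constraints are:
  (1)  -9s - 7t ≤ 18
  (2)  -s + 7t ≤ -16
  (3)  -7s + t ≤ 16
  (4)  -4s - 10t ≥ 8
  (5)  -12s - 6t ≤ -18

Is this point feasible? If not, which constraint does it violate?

feasible

(1): 4 ≤ 18 ✓
(2): -54 ≤ -16 ✓
(3): -42 ≤ 16 ✓
(4): 50 ≥ 8 ✓
(5): -18 ≤ -18 ✓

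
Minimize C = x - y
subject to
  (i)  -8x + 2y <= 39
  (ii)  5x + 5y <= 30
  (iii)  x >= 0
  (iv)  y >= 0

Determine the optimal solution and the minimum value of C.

Corner points and C = x - y:
  (0, 6) → C = -6
  (6, 0) → C = 6
  (0, 0) → C = 0

x = 0, y = 6, minimum C = -6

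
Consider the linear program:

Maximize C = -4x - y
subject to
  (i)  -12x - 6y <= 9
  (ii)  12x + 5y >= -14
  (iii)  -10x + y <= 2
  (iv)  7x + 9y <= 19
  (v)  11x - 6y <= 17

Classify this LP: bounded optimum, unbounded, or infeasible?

bounded optimum

Feasible corners and C = -4x - y:
  (-7/24, -11/12) → C = 25/12
  (8/23, -101/46) → C = 37/46
  (1/97, 204/97) → C = -208/97
  (89/47, 30/47) → C = -386/47
The feasible region has finitely many vertices and no improving ray; the maximum is 25/12 at (-7/24, -11/12).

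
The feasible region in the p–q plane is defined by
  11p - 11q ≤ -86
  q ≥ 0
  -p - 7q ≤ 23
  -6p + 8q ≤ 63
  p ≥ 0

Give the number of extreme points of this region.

3

Pairwise boundary intersections that survive every other constraint:
  (5/22, 177/22)
  (0, 86/11)
  (0, 63/8)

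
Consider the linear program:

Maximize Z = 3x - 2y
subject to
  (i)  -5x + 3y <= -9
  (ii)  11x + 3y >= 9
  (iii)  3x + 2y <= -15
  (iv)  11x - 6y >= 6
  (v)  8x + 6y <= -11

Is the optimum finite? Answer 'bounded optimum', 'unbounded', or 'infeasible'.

unbounded

From the feasible point (63/13, -192/13), moving in the direction (2, -3) keeps every constraint satisfied while Z increases without bound.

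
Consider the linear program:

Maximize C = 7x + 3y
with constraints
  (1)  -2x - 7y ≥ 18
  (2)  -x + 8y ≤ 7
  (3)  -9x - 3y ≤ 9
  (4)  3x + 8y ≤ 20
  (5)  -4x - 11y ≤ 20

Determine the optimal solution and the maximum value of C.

The optimum lies where 3x + 8y = 20 and -4x - 11y = 20.
Solving simultaneously gives x = 380, y = -140.

x = 380, y = -140, maximum C = 2240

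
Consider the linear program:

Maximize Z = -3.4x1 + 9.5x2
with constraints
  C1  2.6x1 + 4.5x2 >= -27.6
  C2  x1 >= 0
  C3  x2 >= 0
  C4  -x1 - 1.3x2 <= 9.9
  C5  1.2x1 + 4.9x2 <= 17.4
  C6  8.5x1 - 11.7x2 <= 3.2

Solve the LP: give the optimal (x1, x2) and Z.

At the optimal vertex, x1 = 0 and 1.2x1 + 4.9x2 = 17.4.
Solving simultaneously gives x1 = 0, x2 = 174/49.

x1 = 0, x2 = 174/49, maximum Z = 1653/49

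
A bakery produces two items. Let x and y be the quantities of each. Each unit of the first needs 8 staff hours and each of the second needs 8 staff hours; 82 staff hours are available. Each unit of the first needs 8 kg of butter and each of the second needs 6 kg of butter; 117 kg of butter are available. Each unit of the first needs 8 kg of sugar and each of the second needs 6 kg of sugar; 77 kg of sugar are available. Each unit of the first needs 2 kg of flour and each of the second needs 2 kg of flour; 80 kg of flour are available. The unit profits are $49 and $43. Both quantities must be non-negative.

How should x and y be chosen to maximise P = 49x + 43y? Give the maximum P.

The binding constraints are 8x + 8y = 82 and 8x + 6y = 77.
Solving simultaneously gives x = 31/4, y = 5/2.

x = 31/4, y = 5/2, maximum P = 1949/4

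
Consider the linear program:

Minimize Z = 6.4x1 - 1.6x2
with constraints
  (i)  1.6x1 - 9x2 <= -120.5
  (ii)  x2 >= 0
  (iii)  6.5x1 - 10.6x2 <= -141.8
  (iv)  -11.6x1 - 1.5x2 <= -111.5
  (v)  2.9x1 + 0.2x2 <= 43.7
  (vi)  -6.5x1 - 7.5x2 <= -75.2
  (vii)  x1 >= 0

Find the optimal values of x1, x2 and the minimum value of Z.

x1 = 0, x2 = 218.5, minimum Z = -349.6

Feasible corners and Z = 6.4x1 - 1.6x2:
  (96920/13271, 236963/13271) → Z = 1205736/66355
  (21743/1602, 69527/3204) → Z = 208834/4005
  (0, 223/3) → Z = -1784/15
  (0, 437/2) → Z = -1748/5

The binding constraints are 2.9x1 + 0.2x2 = 43.7 and x1 = 0.
Solving simultaneously gives x1 = 0, x2 = 437/2.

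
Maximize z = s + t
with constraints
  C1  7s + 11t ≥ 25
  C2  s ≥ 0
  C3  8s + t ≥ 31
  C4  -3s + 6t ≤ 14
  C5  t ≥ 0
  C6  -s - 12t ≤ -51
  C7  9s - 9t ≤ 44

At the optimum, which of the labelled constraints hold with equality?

C4 and C7

Feasible corners and z = s + t:
  (172/51, 205/51) → z = 377/51
  (321/95, 377/95) → z = 698/95
  (130/9, 86/9) → z = 24
  (329/39, 415/117) → z = 1402/117

The maximum is at (130/9, 86/9). Substituting into each constraint, equality holds for C4 and C7; the remaining constraints have slack.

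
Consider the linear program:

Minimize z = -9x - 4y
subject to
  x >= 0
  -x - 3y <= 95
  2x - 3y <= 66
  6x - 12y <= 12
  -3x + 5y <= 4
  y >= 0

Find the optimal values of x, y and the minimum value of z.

x = 342, y = 206, minimum z = -3902

The optimum lies where 2x - 3y = 66 and -3x + 5y = 4.
Solving simultaneously gives x = 342, y = 206.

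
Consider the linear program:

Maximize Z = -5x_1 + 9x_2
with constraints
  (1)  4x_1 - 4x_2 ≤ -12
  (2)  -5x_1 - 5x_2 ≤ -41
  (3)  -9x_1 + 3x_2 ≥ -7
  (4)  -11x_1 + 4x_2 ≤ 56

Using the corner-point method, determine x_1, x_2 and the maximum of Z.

Corner points and Z = -5x_1 + 9x_2:
  (13/5, 28/5) → Z = 187/5
  (8/3, 17/3) → Z = 113/3
  (-116/75, 731/75) → Z = 7159/75
  (196/3, 581/3) → Z = 4249/3

At the optimal vertex, -9x_1 + 3x_2 = -7 and -11x_1 + 4x_2 = 56.
Solving simultaneously gives x_1 = 196/3, x_2 = 581/3.

x_1 = 196/3, x_2 = 581/3, maximum Z = 4249/3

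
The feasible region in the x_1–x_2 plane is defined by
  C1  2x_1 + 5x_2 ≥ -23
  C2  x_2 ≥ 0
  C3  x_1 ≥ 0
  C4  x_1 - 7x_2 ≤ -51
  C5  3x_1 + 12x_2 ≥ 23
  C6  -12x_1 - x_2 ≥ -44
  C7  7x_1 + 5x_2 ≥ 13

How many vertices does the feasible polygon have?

3

The feasible vertices (each the meet of two boundaries and inside every other half-plane) are:
  (0, 51/7)
  (0, 44)
  (257/85, 656/85)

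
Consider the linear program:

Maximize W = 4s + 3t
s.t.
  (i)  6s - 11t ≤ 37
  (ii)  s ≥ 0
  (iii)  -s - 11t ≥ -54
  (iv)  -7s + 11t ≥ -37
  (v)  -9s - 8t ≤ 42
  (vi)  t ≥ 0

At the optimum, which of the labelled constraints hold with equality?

Vertices and W = 4s + 3t:
  (0, 54/11) → W = 162/11
  (0, 0) → W = 0
  (91/8, 31/8) → W = 457/8
  (37/7, 0) → W = 148/7

The maximum is at (91/8, 31/8). Substituting into each constraint, equality holds for (iii) and (iv); the remaining constraints have slack.

(iii) and (iv)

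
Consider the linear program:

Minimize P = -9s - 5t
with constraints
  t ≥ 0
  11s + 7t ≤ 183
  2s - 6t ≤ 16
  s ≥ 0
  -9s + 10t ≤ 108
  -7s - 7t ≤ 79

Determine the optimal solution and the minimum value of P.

s = 121/8, t = 19/8, minimum P = -148

Vertices and P = -9s - 5t:
  (8, 0) → P = -72
  (0, 0) → P = 0
  (121/8, 19/8) → P = -148
  (1074/173, 2835/173) → P = -23841/173
  (0, 54/5) → P = -54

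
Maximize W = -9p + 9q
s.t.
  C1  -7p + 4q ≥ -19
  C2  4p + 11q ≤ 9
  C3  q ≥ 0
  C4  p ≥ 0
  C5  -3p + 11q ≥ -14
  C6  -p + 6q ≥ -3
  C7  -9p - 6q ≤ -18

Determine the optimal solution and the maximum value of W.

Corner points and W = -9p + 9q:
  (9/4, 0) → W = -81/4
  (48/25, 3/25) → W = -81/5
  (2, 0) → W = -18

The binding constraints are 4p + 11q = 9 and -9p - 6q = -18.
Solving simultaneously gives p = 48/25, q = 3/25.

p = 48/25, q = 3/25, maximum W = -81/5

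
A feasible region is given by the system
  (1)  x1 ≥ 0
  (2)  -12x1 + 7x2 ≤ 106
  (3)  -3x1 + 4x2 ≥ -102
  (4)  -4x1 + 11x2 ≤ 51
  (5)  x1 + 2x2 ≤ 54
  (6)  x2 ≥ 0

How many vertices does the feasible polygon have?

5

The feasible vertices (each the meet of two boundaries and inside every other half-plane) are:
  (0, 51/11)
  (0, 0)
  (42, 6)
  (34, 0)
  (492/19, 267/19)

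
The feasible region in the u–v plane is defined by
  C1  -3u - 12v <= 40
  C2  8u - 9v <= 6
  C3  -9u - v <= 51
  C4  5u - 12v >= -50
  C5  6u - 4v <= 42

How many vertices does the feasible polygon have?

Intersecting each pair of boundary lines and keeping only the points that satisfy every inequality leaves:
  (-96/41, -338/123)
  (-572/105, -69/35)
  (174/17, 430/51)
  (-662/113, 195/113)

4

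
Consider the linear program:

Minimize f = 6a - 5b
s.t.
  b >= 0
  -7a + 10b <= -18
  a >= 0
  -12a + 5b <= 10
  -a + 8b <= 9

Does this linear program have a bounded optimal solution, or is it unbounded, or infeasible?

bounded optimum

Extreme points and f = 6a - 5b:
  (18/7, 0) → f = 108/7
  (117/23, 81/46) → f = 999/46
The feasible region has finitely many vertices and no improving ray; the minimum is 108/7 at (18/7, 0).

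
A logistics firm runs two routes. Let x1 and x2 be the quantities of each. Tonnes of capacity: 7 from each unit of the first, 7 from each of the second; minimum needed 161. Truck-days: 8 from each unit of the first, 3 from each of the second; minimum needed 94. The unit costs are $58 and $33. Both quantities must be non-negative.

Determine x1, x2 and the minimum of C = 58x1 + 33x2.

Extreme points and C = 58x1 + 33x2:
  (0, 94/3) → C = 1034
  (23, 0) → C = 1334
  (5, 18) → C = 884
The feasible region is unbounded (it extends along (0, 1), (1, 0)), but C strictly increases along every unbounded feasible direction, so there is no improving ray and the minimum is attained at a vertex.

The optimum lies where 7x1 + 7x2 = 161 and 8x1 + 3x2 = 94.
Solving simultaneously gives x1 = 5, x2 = 18.

x1 = 5, x2 = 18, minimum C = 884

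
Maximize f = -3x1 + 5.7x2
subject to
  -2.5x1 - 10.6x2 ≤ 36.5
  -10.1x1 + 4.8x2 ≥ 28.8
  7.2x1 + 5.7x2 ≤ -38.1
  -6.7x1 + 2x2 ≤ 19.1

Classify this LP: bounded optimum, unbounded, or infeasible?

The boundaries -2.5x1 - 10.6x2 = 36.5 and -10.1x1 + 4.8x2 = 28.8 meet at (-24024/5953, -29665/11906), but that point violates -6.7x1 + 2x2 ≤ 19.1. Every candidate vertex is excluded by some other constraint, so the feasible region is empty.

infeasible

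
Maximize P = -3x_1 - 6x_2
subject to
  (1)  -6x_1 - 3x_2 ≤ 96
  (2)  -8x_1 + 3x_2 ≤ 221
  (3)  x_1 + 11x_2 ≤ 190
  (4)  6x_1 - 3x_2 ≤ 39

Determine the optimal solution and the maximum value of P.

Vertices and P = -3x_1 - 6x_2:
  (-317/14, 93/7) → P = -165/14
  (-19/4, -45/2) → P = 597/4
  (-1861/91, 1741/91) → P = -4863/91
  (333/23, 367/23) → P = -3201/23

x_1 = -19/4, x_2 = -45/2, maximum P = 597/4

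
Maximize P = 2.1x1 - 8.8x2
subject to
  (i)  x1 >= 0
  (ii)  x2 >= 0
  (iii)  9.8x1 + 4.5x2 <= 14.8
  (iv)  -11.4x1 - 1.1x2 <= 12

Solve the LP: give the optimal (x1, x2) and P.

Vertices and P = 2.1x1 - 8.8x2:
  (0, 0) → P = 0
  (0, 148/45) → P = -6512/225
  (74/49, 0) → P = 111/35

At the optimal vertex, x2 = 0 and 9.8x1 + 4.5x2 = 14.8.
Solving simultaneously gives x1 = 74/49, x2 = 0.

x1 = 74/49, x2 = 0, maximum P = 111/35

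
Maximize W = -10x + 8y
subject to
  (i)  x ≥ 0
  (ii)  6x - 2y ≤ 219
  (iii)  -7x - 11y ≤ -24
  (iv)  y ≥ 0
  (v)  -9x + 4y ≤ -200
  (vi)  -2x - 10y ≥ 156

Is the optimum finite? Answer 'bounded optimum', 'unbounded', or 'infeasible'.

infeasible

The boundaries 6x - 2y = 219 and y = 0 meet at (73/2, 0), but that point violates -2x - 10y ≥ 156. Every candidate vertex is excluded by some other constraint, so the feasible region is empty.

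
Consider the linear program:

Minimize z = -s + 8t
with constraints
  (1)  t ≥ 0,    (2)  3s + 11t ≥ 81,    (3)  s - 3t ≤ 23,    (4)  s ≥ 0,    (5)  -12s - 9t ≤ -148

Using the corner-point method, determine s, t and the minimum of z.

s = 124/5, t = 3/5, minimum z = -20

Extreme points and z = -s + 8t:
  (124/5, 3/5) → z = -20
  (899/105, 176/35) → z = 95/3
  (0, 148/9) → z = 1184/9
The feasible region is unbounded (it extends along (0, 1), (3, 1)), but z strictly increases along every unbounded feasible direction, so there is no improving ray and the minimum is attained at a vertex.

The optimum lies where 3s + 11t = 81 and s - 3t = 23.
Solving simultaneously gives s = 124/5, t = 3/5.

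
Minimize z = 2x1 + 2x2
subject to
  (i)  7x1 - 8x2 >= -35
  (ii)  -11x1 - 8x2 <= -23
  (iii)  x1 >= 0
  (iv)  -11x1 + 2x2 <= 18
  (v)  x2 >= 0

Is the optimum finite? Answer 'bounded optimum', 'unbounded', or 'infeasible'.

bounded optimum

Corner points and z = 2x1 + 2x2:
  (0, 35/8) → z = 35/4
  (0, 23/8) → z = 23/4
  (23/11, 0) → z = 46/11
The feasible region has finitely many vertices and no improving ray; the minimum is 46/11 at (23/11, 0).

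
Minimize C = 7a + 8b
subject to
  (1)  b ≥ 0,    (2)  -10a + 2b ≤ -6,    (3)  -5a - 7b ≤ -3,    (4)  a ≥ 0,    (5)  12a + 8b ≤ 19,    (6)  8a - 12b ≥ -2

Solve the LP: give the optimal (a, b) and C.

a = 3/5, b = 0, minimum C = 21/5

Extreme points and C = 7a + 8b:
  (3/5, 0) → C = 21/5
  (19/12, 0) → C = 133/12
  (19/26, 17/26) → C = 269/26
  (53/52, 11/13) → C = 723/52

The optimum lies where b = 0 and -10a + 2b = -6.
Solving simultaneously gives a = 3/5, b = 0.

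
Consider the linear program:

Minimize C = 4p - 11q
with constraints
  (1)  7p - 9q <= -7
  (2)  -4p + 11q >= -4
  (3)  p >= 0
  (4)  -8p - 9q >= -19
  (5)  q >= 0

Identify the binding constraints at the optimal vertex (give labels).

(3) and (4)

Corner points and C = 4p - 11q:
  (0, 7/9) → C = -77/9
  (4/5, 7/5) → C = -61/5
  (0, 19/9) → C = -209/9

The minimum is at (0, 19/9). Substituting into each constraint, equality holds for (3) and (4); the remaining constraints have slack.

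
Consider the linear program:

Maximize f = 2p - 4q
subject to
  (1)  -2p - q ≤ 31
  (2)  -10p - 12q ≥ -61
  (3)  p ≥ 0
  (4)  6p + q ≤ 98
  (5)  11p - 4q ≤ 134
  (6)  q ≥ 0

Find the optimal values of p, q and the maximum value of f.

p = 61/10, q = 0, maximum f = 61/5

Corner points and f = 2p - 4q:
  (0, 61/12) → f = -61/3
  (61/10, 0) → f = 61/5
  (0, 0) → f = 0

The optimum lies where -10p - 12q = -61 and q = 0.
Solving simultaneously gives p = 61/10, q = 0.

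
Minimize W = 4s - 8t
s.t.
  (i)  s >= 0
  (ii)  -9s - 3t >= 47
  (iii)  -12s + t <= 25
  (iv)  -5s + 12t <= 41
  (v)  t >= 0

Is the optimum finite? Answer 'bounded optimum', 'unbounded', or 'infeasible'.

infeasible

The boundaries s = 0 and -9s - 3t = 47 meet at (0, -47/3), but that point violates t ≥ 0. Every candidate vertex is excluded by some other constraint, so the feasible region is empty.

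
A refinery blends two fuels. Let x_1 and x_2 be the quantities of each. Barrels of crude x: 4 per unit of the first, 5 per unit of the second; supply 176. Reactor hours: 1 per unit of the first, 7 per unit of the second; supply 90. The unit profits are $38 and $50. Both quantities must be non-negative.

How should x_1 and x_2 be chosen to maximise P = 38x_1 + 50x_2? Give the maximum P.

x_1 = 34, x_2 = 8, maximum P = 1692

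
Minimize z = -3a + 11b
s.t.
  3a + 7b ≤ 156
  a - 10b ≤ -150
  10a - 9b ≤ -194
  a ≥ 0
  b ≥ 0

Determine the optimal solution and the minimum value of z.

a = 0, b = 194/9, minimum z = 2134/9

Extreme points and z = -3a + 11b:
  (46/97, 2142/97) → z = 23424/97
  (0, 156/7) → z = 1716/7
  (0, 194/9) → z = 2134/9

The optimum lies where 10a - 9b = -194 and a = 0.
Solving simultaneously gives a = 0, b = 194/9.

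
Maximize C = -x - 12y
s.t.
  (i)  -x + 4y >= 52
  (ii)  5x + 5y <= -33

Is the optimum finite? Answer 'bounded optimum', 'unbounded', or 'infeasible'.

unbounded

From the feasible point (-392/25, 227/25), moving in the direction (-4, -1) keeps every constraint satisfied while C increases without bound.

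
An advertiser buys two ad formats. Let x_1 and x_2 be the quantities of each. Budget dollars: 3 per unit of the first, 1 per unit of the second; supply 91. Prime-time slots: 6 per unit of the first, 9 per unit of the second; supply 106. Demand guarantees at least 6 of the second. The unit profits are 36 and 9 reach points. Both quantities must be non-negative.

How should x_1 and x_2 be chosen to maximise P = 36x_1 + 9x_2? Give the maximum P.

x_1 = 26/3, x_2 = 6, maximum P = 366

The binding constraints are 6x_1 + 9x_2 = 106 and x_2 = 6.
Solving simultaneously gives x_1 = 26/3, x_2 = 6.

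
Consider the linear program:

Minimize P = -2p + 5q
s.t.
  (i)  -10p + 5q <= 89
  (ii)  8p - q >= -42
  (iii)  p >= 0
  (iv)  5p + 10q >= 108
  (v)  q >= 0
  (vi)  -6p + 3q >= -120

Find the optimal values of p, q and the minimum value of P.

The feasible region is unbounded (it extends along (1, 2)), but P strictly increases along every unbounded feasible direction, so there is no improving ray and the minimum is attained at a vertex.

At the optimal vertex, 5p + 10q = 108 and -6p + 3q = -120.
Solving simultaneously gives p = 508/25, q = 16/25.

p = 508/25, q = 16/25, minimum P = -936/25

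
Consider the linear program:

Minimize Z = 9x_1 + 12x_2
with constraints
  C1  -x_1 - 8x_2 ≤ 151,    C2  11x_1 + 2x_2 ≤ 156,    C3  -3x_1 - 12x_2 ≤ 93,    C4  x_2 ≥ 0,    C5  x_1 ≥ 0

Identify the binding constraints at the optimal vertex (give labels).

C4 and C5

Vertices and Z = 9x_1 + 12x_2:
  (156/11, 0) → Z = 1404/11
  (0, 78) → Z = 936
  (0, 0) → Z = 0

The minimum is at (0, 0). Substituting into each constraint, equality holds for C4 and C5; the remaining constraints have slack.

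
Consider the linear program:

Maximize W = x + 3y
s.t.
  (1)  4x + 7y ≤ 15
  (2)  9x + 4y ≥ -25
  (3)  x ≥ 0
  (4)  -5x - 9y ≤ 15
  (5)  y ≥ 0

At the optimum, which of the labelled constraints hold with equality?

(1) and (3)

Feasible corners and W = x + 3y:
  (0, 15/7) → W = 45/7
  (15/4, 0) → W = 15/4
  (0, 0) → W = 0

The maximum is at (0, 15/7). Substituting into each constraint, equality holds for (1) and (3); the remaining constraints have slack.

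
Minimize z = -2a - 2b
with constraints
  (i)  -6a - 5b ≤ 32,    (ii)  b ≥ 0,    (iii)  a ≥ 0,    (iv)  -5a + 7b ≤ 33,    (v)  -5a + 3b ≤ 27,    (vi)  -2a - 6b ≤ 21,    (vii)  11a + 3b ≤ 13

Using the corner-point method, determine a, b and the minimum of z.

Extreme points and z = -2a - 2b:
  (0, 0) → z = 0
  (13/11, 0) → z = -26/11
  (0, 13/3) → z = -26/3

The binding constraints are a = 0 and 11a + 3b = 13.
Solving simultaneously gives a = 0, b = 13/3.

a = 0, b = 13/3, minimum z = -26/3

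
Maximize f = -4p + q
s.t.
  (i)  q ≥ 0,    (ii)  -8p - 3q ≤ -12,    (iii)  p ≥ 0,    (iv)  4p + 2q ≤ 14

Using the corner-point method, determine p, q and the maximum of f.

The optimum lies where p = 0 and 4p + 2q = 14.
Solving simultaneously gives p = 0, q = 7.

p = 0, q = 7, maximum f = 7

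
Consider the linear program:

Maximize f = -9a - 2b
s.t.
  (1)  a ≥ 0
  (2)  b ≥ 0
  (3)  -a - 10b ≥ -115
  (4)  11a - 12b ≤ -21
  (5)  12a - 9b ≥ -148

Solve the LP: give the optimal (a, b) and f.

At the optimal vertex, a = 0 and 11a - 12b = -21.
Solving simultaneously gives a = 0, b = 7/4.

a = 0, b = 7/4, maximum f = -7/2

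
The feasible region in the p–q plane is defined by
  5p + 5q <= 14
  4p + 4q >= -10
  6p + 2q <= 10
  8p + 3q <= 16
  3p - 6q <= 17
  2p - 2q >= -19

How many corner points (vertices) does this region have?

Pairwise boundary intersections that survive every other constraint:
  (11/10, 17/10)
  (-67/20, 123/20)
  (2/9, -49/18)
  (-6, 7/2)
  (47/21, -12/7)

5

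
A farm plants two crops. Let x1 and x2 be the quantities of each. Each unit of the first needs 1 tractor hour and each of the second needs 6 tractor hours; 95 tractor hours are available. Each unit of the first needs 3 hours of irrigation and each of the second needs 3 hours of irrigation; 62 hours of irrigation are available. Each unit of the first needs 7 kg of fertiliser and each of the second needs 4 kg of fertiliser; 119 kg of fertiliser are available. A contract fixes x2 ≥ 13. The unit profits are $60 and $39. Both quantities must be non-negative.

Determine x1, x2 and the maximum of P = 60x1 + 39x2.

x1 = 23/3, x2 = 13, maximum P = 967

Feasible corners and P = 60x1 + 39x2:
  (0, 95/6) → P = 1235/2
  (0, 13) → P = 507
  (29/5, 223/15) → P = 4639/5
  (23/3, 13) → P = 967

The binding constraints are 3x1 + 3x2 = 62 and x2 = 13.
Solving simultaneously gives x1 = 23/3, x2 = 13.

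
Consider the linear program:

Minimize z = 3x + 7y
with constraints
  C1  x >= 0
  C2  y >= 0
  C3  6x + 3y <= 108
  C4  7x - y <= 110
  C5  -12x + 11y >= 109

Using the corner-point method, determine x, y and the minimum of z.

The binding constraints are x = 0 and -12x + 11y = 109.
Solving simultaneously gives x = 0, y = 109/11.

x = 0, y = 109/11, minimum z = 763/11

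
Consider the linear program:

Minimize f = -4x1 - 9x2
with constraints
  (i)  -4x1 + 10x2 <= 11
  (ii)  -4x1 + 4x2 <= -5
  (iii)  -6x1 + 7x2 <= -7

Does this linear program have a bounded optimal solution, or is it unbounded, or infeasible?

unbounded

From the feasible point (147/32, 47/16), moving in the direction (10, 4) keeps every constraint satisfied while f decreases without bound.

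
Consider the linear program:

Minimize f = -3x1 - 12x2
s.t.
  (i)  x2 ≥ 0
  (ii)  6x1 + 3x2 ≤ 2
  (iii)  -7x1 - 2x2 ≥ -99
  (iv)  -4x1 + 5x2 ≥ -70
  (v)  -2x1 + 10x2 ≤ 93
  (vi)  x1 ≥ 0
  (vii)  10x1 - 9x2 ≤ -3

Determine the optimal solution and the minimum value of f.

Corner points and f = -3x1 - 12x2:
  (0, 2/3) → f = -8
  (3/28, 19/42) → f = -23/4
  (0, 1/3) → f = -4

x1 = 0, x2 = 2/3, minimum f = -8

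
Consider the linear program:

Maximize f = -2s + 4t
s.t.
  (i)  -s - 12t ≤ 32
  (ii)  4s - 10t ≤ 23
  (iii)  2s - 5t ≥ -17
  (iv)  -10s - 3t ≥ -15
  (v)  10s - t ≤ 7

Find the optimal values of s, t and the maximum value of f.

s = -364/29, t = -47/29, maximum f = 540/29

At the optimal vertex, -s - 12t = 32 and 2s - 5t = -17.
Solving simultaneously gives s = -364/29, t = -47/29.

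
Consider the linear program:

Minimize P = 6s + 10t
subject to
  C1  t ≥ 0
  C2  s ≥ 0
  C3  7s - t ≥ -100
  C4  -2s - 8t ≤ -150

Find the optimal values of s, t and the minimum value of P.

s = 0, t = 75/4, minimum P = 375/2

Extreme points and P = 6s + 10t:
  (75, 0) → P = 450
  (0, 100) → P = 1000
  (0, 75/4) → P = 375/2
The feasible region is unbounded (it extends along (1, 7), (1, 0)), but P strictly increases along every unbounded feasible direction, so there is no improving ray and the minimum is attained at a vertex.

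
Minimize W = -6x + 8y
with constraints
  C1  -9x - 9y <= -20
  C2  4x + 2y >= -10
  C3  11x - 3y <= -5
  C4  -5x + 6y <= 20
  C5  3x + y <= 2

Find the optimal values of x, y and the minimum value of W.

Corner points and W = -6x + 8y:
  (-20/33, 280/99) → W = 2600/99
  (-1/9, 7/3) → W = 58/3
  (-8/23, 70/23) → W = 608/23

At the optimal vertex, -9x - 9y = -20 and 3x + y = 2.
Solving simultaneously gives x = -1/9, y = 7/3.

x = -1/9, y = 7/3, minimum W = 58/3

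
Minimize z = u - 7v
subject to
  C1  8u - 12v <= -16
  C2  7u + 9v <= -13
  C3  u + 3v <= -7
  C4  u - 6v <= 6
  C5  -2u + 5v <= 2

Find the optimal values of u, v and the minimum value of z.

At the optimal vertex, u + 3v = -7 and -2u + 5v = 2.
Solving simultaneously gives u = -41/11, v = -12/11.

u = -41/11, v = -12/11, minimum z = 43/11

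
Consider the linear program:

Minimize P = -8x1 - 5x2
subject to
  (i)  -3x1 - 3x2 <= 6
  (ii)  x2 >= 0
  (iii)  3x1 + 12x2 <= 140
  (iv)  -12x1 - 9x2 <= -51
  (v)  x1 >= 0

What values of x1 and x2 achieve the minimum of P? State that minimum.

Corner points and P = -8x1 - 5x2:
  (140/3, 0) → P = -1120/3
  (17/4, 0) → P = -34
  (0, 35/3) → P = -175/3
  (0, 17/3) → P = -85/3

x1 = 140/3, x2 = 0, minimum P = -1120/3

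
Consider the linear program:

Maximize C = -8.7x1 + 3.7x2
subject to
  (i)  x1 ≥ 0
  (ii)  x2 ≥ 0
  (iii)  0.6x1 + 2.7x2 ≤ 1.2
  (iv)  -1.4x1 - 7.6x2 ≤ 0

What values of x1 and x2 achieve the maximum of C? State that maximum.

x1 = 0, x2 = 4/9, maximum C = 74/45

The optimum lies where x1 = 0 and 0.6x1 + 2.7x2 = 1.2.
Solving simultaneously gives x1 = 0, x2 = 4/9.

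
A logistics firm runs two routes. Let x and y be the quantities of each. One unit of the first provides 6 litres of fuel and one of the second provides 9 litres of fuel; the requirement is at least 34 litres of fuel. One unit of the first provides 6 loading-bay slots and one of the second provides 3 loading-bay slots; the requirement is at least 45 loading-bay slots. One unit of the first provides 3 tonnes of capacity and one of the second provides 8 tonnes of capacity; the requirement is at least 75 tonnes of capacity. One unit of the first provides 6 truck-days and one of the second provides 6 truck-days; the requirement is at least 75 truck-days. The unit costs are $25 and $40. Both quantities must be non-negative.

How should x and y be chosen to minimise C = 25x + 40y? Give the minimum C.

x = 5, y = 15/2, minimum C = 425

Vertices and C = 25x + 40y:
  (0, 15) → C = 600
  (25, 0) → C = 625
  (5/2, 10) → C = 925/2
  (5, 15/2) → C = 425
The feasible region is unbounded (it extends along (0, 1), (1, 0)), but C strictly increases along every unbounded feasible direction, so there is no improving ray and the minimum is attained at a vertex.

The binding constraints are 3x + 8y = 75 and 6x + 6y = 75.
Solving simultaneously gives x = 5, y = 15/2.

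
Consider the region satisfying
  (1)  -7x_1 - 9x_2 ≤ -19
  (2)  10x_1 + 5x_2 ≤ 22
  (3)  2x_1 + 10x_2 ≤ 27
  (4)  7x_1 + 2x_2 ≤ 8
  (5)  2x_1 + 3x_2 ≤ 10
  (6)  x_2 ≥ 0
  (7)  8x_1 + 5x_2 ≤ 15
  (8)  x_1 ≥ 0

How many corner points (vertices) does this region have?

5

Of the 28 pairwise boundary intersections, those satisfying every inequality are:
  (34/49, 11/7)
  (0, 19/9)
  (3/14, 93/35)
  (0, 27/10)
  (10/19, 41/19)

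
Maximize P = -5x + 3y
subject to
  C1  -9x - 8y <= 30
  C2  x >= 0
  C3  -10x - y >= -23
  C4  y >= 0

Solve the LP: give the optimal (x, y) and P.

x = 0, y = 23, maximum P = 69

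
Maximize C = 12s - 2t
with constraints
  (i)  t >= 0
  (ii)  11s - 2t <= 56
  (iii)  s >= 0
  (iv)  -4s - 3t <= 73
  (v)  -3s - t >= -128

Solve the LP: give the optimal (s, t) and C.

s = 312/17, t = 1240/17, maximum C = 1264/17

Vertices and C = 12s - 2t:
  (56/11, 0) → C = 672/11
  (0, 0) → C = 0
  (312/17, 1240/17) → C = 1264/17
  (0, 128) → C = -256

At the optimal vertex, 11s - 2t = 56 and -3s - t = -128.
Solving simultaneously gives s = 312/17, t = 1240/17.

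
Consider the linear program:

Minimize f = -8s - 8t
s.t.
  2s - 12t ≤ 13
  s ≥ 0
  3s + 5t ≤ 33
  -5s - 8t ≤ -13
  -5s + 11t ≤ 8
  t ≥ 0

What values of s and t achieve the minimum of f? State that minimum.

s = 461/46, t = 27/46, minimum f = -1952/23

Extreme points and f = -8s - 8t:
  (461/46, 27/46) → f = -1952/23
  (13/2, 0) → f = -52
  (323/58, 189/58) → f = -2048/29
  (79/95, 21/19) → f = -1472/95
  (13/5, 0) → f = -104/5

At the optimal vertex, 2s - 12t = 13 and 3s + 5t = 33.
Solving simultaneously gives s = 461/46, t = 27/46.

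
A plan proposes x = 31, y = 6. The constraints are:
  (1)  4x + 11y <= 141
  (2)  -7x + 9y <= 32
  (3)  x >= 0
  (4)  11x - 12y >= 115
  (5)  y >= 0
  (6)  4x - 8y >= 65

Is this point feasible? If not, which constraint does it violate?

Constraint (1): 4x + 11y = 190, which is not ≤ 141. All other constraints are satisfied.

not feasible — violates (1)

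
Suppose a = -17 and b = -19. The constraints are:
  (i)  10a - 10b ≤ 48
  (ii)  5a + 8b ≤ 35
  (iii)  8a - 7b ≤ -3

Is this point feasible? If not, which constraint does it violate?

feasible

(i): 20 ≤ 48 ✓
(ii): -237 ≤ 35 ✓
(iii): -3 ≤ -3 ✓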